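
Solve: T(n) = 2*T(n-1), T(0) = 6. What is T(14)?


Unrolling:
T(14) = 2*T(13) = 2^2*T(12) = ... = 2^14*T(0)
= 2^14 * 6
= 16384 * 6 = 98304


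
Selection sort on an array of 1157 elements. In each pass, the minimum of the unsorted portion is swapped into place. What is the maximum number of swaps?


Selection sort performs one swap per pass:
  Pass 1: find min in positions 0 to 1156, swap with position 0
  Pass 2: find min in positions 1 to 1156, swap with position 1
  Pass 3: find min in positions 2 to 1156, swap with position 2
  Pass 4: find min in positions 3 to 1156, swap with position 3
  Pass 5: find min in positions 4 to 1156, swap with position 4
  ... (1151 more passes)
Total passes (and swaps) = n - 1 = 1157 - 1 = 1156


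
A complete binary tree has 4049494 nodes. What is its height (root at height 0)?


In a complete binary tree, level k holds nodes 2^k .. 2^(k+1)-1 (1-indexed).
Height = floor(log2(n)) = floor(log2(4049494)) = 21
Check: 2^21 = 2097152 <= 4049494 < 4194304 = 2^22


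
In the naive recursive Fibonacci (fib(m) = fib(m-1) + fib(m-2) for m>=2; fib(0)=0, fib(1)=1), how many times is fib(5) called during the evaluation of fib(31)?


Let N(m) = number of times fib(m) is called while evaluating fib(31).
N(31) = 1 (the initial call).
N(30) = 1 (only fib(31) calls it).
For 1 <= m <= 29: fib(m) is called by fib(m+1) and fib(m+2), so
  N(m) = N(m+1) + N(m+2).
fib(0) is called only by fib(2), so N(0) = N(2).
Walk down from m=31:
  N(31)=1, N(30)=1, N(29)=2, N(28)=3, N(27)=5, N(26)=8, N(25)=13, N(24)=21, N(23)=34, N(22)=55, N(21)=89, N(20)=144, N(19)=233, N(18)=377, N(17)=610, N(16)=987, N(15)=1597, N(14)=2584, N(13)=4181, N(12)=6765, N(11)=10946, N(10)=17711, N(9)=28657, N(8)=46368, N(7)=75025, N(6)=121393, N(5)=196418
N(5) = 196418


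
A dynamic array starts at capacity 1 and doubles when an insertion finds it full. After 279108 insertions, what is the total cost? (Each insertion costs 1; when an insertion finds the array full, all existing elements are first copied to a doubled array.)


Insertion cost: 279108 (one per element)
Resizes occur just before inserting elements 2, 3, 5, 9, ...
Elements copied at each resize: 1 + 2 + 4 + 8 + 16 + 32 + 64 + 128 + 256 + 512 + 1024 + 2048 + 4096 + 8192 + 16384 + 32768 + 65536 + 131072 + 262144
Sum of copies = 524287 (geometric series: 2^k - 1)
Total = 279108 + 524287 = 803395


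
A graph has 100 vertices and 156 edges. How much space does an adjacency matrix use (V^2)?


Adjacency matrix: V x V grid of entries
Space = V^2 = 100^2 = 100 * 100 = 10000


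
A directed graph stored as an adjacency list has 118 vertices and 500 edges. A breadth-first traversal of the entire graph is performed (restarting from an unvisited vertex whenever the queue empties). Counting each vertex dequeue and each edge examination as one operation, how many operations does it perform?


A full BFS traversal dequeues each vertex once and examines each edge once.
Vertex visits: 118
Edge visits: 500
V + E = 118 + 500 = 618


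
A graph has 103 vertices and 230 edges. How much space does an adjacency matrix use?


Adjacency matrix: V x V grid of entries
Space = V^2 = 103^2 = 103 * 103 = 10609


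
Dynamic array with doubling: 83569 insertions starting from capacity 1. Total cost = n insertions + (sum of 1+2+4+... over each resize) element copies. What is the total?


n = 83569
Insertion costs: 83569
Resizes copy 1, 2, 4, ... up to the largest power of 2 that is <= n-1 = 83568, i.e. 65536.
Copy costs = 1 + 2 + 4 + 8 + 16 + 32 + 64 + 128 + 256 + 512 + 1024 + 2048 + 4096 + 8192 + 16384 + 32768 + 65536 = 131071
Total = 83569 + 131071 = 214640


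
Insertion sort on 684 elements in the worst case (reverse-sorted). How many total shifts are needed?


In the worst case (reverse-sorted), each element shifts past all previous:
  Element 1: 1 shifts
  Element 2: 2 shifts
  Element 3: 3 shifts
  Element 4: 4 shifts
  Element 5: 5 shifts
  ...
  Element 683: 683 shifts
Total = 1 + 2 + ... + 683
= 684*(684-1)/2 = 233586


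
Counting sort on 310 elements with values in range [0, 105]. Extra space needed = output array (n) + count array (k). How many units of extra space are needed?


Output array size: 310 (to store sorted result)
Count array size: 106 (one slot per possible value, range 0 to 105)
Total extra space = 310 + 106 = 416


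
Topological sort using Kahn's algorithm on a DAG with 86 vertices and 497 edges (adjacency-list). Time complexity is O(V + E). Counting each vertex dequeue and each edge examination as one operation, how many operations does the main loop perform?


Kahn's algorithm:
  1. Compute in-degrees: O(V + E)
  2. Process queue: each vertex dequeued once (O(V))
     each edge examined once (O(E))
Total = V + E = 86 + 497 = 583


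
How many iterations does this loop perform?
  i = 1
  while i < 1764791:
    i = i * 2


The loop variable doubles each iteration:
i = 1 -> 2 -> 4 -> 8 -> 16 -> 32 -> 64 -> 128 -> 256 -> 512 -> 1024 -> 2048 -> 4096 -> 8192 -> 16384 -> 32768 -> 65536 -> 131072 -> 262144 -> 524288 -> 1048576 -> 2097152 (stop, 2097152 >= 1764791)
Number of doublings = ceil(log2(1764791)) = 21


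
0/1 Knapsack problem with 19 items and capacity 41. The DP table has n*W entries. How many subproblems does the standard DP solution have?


The DP table is indexed by (item, capacity).
Rows: 19 items
Columns: 41 capacity values (1 to W)
Total subproblems = 19 * 41 = 779


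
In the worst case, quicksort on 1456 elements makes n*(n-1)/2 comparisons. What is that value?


Sum of comparisons per partition:
1455 + 1454 + ... + 1 + 0
= 1456 * (1456 - 1) / 2
= 1456 * 1455 / 2
= 1059240


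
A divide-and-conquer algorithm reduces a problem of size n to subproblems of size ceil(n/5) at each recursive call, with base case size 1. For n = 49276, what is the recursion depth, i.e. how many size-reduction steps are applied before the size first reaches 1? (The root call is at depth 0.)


Each step divides the size by 5 (rounding up); after k steps the size is ceil(n/5^k), which equals 1 exactly when 5^k >= n.
So the depth is the smallest k with 5^k >= 49276, i.e. ceil(log_5(49276)).
5^6 = 15625 < 49276 <= 78125 = 5^7
Recursion depth = 7


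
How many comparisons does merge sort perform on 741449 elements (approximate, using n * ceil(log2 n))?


Recursion depth: ceil(log2(741449)) = 20
Each recursion level merges n = 741449 elements
Total = 741449 * 20 = 14828980


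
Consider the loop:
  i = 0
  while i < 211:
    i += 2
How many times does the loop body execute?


Starting at i = 0, each iteration adds 2.
Iterations until i >= 211:
  Iteration 1: i = 0 -> i = 2
  Iteration 2: i = 2 -> i = 4
  Iteration 3: i = 4 -> i = 6
  Iteration 4: i = 6 -> i = 8
  Iteration 5: i = 8 -> i = 10
  Iteration 6: i = 10 -> i = 12
  Iteration 7: i = 12 -> i = 14
  Iteration 8: i = 14 -> i = 16
  ... continuing ...
Total iterations = ceil(211/2) = 106


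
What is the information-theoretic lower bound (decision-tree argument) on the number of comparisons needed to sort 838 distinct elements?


A binary decision tree of height h has at most 2^h leaves and needs at least n! of them, so h >= ceil(log2(n!)).
838! is far too large to multiply out, so use Stirling's series:
  ln(n!) ~ n ln n - n + (1/2) ln(2 pi n) + 1/(12n)  (error below 1/(360 n^3), negligible here)
  ln(838) = 6.7310181
  n ln n = 838 * 6.7310181 = 5640.5932
  (1/2) ln(2 pi * 838) = (1/2) ln(5265.3093) = 4.2844
  1/(12*838) = 0.0001
  ln(838!) ~ 5640.5932 - 838 + 4.2844 + 0.0001 = 4806.8777
Convert to base 2: log2(838!) = 4806.8777 / ln 2 = 4806.8777 / 0.69314718 = 6934.8586
ceil(6934.8586) = 6935


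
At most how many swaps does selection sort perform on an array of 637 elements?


Each of the 636 passes places one element in its final position.
Pass 1: swap minimum into position 0
Pass 2: swap minimum of remaining into position 1
...
Pass 636: last two elements, one swap
Maximum swaps = 637 - 1 = 636


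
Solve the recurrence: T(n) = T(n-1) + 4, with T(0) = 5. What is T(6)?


Unrolling the recurrence:
T(6) = T(5) + 4
       = T(4) + 4 + 4
       = T(3) + 4*3
       ...
       = T(0) + 4*6
       = 5 + 24 = 29


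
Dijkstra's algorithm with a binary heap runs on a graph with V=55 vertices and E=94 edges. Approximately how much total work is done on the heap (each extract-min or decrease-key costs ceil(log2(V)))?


Dijkstra with a binary heap: each vertex is extracted once, each edge may relax once.
Each heap operation costs O(log V).
V + E = 55 + 94 = 149
ceil(log2(55)) = 6 (since 2^5 = 32 < 55 <= 64 = 2^6)
Total heap work = (V+E) * ceil(log2(V)) = 149 * 6 = 894


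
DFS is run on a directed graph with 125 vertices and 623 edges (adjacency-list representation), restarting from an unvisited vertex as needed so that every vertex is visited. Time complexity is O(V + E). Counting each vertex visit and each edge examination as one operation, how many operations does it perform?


A full DFS traversal processes each vertex exactly once (push/pop on stack).
Each directed edge is examined once.
V = 125, E = 623
V + E = 748


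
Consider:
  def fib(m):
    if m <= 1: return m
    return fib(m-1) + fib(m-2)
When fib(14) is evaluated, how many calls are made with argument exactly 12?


Let N(m) = number of times fib(m) is called while evaluating fib(14).
N(14) = 1 (the initial call).
N(13) = 1 (only fib(14) calls it).
For 1 <= m <= 12: fib(m) is called by fib(m+1) and fib(m+2), so
  N(m) = N(m+1) + N(m+2).
fib(0) is called only by fib(2), so N(0) = N(2).
Walk down from m=14:
  N(14)=1, N(13)=1, N(12)=2
N(12) = 2


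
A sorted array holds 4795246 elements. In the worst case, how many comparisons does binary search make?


Halving sequence: 4795246 -> 2397623 -> 1198811 -> 599405 -> 299702 -> 149851 -> 74925 -> 37462 -> 18731 -> 9365 -> 4682 -> 2341 -> 1170 -> 585 -> 292 -> 146 -> 73 -> 36 -> 18 -> 9 -> 4 -> 2 -> 1
Number of halvings = 22
Max comparisons = 22 + 1 = 23


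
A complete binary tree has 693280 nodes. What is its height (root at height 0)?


In a complete binary tree, level k holds nodes 2^k .. 2^(k+1)-1 (1-indexed).
Height = floor(log2(n)) = floor(log2(693280)) = 19
Check: 2^19 = 524288 <= 693280 < 1048576 = 2^20


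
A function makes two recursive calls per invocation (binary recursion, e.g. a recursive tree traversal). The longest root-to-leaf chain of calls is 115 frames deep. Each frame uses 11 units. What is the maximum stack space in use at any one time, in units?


Binary recursion: the two calls run one after the other, so only one root-to-leaf chain of frames is on the stack at a time.
Maximum depth (longest chain) = 115 frames
Each frame = 11 units
Max stack space = 115 * 11 = 1265


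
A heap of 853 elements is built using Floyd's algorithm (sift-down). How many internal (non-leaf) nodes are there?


Leaf nodes occupy roughly half the array.
Sift-down is called for each internal node, starting from the last one.
Internal nodes = floor(n/2) = floor(853/2) = 426


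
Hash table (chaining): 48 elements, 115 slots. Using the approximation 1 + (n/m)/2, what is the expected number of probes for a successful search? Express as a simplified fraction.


Computing expected probes:
alpha = 48/115
= 1 + alpha/2
= 1 + 48/(2*115)
= (2*115 + 48) / (2*115)
= 278/230 = 139/115


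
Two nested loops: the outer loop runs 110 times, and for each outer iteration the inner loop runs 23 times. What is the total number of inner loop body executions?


Outer loop: 110 iterations
Inner loop: 23 iterations per outer iteration
Total = 110 * 23 = 2530


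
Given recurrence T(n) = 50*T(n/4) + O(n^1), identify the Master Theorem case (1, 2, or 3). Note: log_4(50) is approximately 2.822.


Master Theorem parameters: a=50, b=4, c=1
log_b(a) = 2.822
Compare b^c with a: 4^1 = 4 < 50, so c < log_b(a).
Comparing c=1 vs log_b(a)=2.822:
1 < 2.822 => Case 1
Result: T(n) = O(n^(log_4 50)) ~ O(n^2.822)
Master Theorem case = 1


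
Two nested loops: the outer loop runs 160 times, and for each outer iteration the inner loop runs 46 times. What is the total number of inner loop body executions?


Outer loop: 160 iterations
Inner loop: 46 iterations per outer iteration
Total = 160 * 46 = 7360


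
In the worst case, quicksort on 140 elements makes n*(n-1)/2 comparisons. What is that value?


Sum of comparisons per partition:
139 + 138 + ... + 1 + 0
= 140 * (140 - 1) / 2
= 140 * 139 / 2
= 9730


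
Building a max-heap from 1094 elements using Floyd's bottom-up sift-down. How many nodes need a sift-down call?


In a heap of 1094 elements (0-indexed array):
  Last element index: 1093
  Parent of last element: floor((1093 - 1) / 2) = 546
  Internal nodes: indices 0 to 546
  Count = floor(1094/2) = 547


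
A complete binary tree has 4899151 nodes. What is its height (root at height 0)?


In a complete binary tree, level k holds nodes 2^k .. 2^(k+1)-1 (1-indexed).
Height = floor(log2(n)) = floor(log2(4899151)) = 22
Check: 2^22 = 4194304 <= 4899151 < 8388608 = 2^23


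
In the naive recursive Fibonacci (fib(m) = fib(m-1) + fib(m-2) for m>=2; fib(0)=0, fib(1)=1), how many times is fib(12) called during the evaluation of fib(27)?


Let N(m) = number of times fib(m) is called while evaluating fib(27).
N(27) = 1 (the initial call).
N(26) = 1 (only fib(27) calls it).
For 1 <= m <= 25: fib(m) is called by fib(m+1) and fib(m+2), so
  N(m) = N(m+1) + N(m+2).
fib(0) is called only by fib(2), so N(0) = N(2).
Walk down from m=27:
  N(27)=1, N(26)=1, N(25)=2, N(24)=3, N(23)=5, N(22)=8, N(21)=13, N(20)=21, N(19)=34, N(18)=55, N(17)=89, N(16)=144, N(15)=233, N(14)=377, N(13)=610, N(12)=987
N(12) = 987


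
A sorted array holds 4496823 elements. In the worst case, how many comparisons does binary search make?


Halving sequence: 4496823 -> 2248411 -> 1124205 -> 562102 -> 281051 -> 140525 -> 70262 -> 35131 -> 17565 -> 8782 -> 4391 -> 2195 -> 1097 -> 548 -> 274 -> 137 -> 68 -> 34 -> 17 -> 8 -> 4 -> 2 -> 1
Number of halvings = 22
Max comparisons = 22 + 1 = 23


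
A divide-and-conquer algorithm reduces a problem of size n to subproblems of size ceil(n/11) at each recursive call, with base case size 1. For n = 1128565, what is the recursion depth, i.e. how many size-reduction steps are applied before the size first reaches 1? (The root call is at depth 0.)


Each step divides the size by 11 (rounding up); after k steps the size is ceil(n/11^k), which equals 1 exactly when 11^k >= n.
So the depth is the smallest k with 11^k >= 1128565, i.e. ceil(log_11(1128565)).
11^5 = 161051 < 1128565 <= 1771561 = 11^6
Recursion depth = 6


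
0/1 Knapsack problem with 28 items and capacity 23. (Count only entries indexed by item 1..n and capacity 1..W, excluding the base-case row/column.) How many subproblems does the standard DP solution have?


The DP table is indexed by (item, capacity).
Rows: 28 items
Columns: 23 capacity values (1 to W)
Total subproblems = 28 * 23 = 644


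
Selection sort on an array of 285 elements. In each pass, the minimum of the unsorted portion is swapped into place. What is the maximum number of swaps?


Selection sort performs one swap per pass:
  Pass 1: find min in positions 0 to 284, swap with position 0
  Pass 2: find min in positions 1 to 284, swap with position 1
  Pass 3: find min in positions 2 to 284, swap with position 2
  Pass 4: find min in positions 3 to 284, swap with position 3
  Pass 5: find min in positions 4 to 284, swap with position 4
  ... (279 more passes)
Total passes (and swaps) = n - 1 = 285 - 1 = 284


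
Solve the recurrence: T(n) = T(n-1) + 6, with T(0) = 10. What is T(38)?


Unrolling the recurrence:
T(38) = T(37) + 6
       = T(36) + 6 + 6
       = T(35) + 6*3
       ...
       = T(0) + 6*38
       = 10 + 228 = 238


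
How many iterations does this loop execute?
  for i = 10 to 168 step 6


The loop variable i takes values starting at 10 and increments by 6 each iteration.
Sequence: i = 10, 16, 22, 28, 34, 40, 46, 52, 58, ...
The upper bound 168 is inclusive, so the count is floor((last - first) / step) + 1:
floor((168 - 10) / 6) + 1 = floor(158/6) + 1 = 26 + 1 = 27


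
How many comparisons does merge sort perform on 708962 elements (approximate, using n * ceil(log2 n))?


Recursion depth: ceil(log2(708962)) = 20
Each recursion level merges n = 708962 elements
Total = 708962 * 20 = 14179240


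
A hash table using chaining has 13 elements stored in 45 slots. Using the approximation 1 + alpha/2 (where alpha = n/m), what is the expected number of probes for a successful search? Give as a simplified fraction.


Load factor alpha = n/m = 13/45
Expected probes = 1 + alpha/2 = 1 + 13/(2*45)
= 1 + 13/90
= 90/90 + 13/90
= 103/90


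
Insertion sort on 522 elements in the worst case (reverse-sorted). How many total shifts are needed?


In the worst case (reverse-sorted), each element shifts past all previous:
  Element 1: 1 shifts
  Element 2: 2 shifts
  Element 3: 3 shifts
  Element 4: 4 shifts
  Element 5: 5 shifts
  ...
  Element 521: 521 shifts
Total = 1 + 2 + ... + 521
= 522*(522-1)/2 = 135981


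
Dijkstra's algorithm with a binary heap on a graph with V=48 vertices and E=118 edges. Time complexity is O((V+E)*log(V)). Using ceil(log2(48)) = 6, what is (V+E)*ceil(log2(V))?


Dijkstra with a binary heap: each vertex is extracted once, each edge may relax once.
Each heap operation costs O(log V).
V + E = 48 + 118 = 166
ceil(log2(48)) = 6 (since 2^5 = 32 < 48 <= 64 = 2^6)
Total heap work = (V+E) * ceil(log2(V)) = 166 * 6 = 996


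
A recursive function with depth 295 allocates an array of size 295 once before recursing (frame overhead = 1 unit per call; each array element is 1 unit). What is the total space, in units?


Array allocation: 295 units (allocated once)
Stack frames: 295 deep * 1 per frame = 295 units
Total = 295 + 295 = 590


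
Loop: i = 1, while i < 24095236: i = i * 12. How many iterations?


i multiplies by 12 each step:
i = 1 -> 12 -> 144 -> 1728 -> 20736 -> 248832 -> 2985984 -> 35831808 (stop)
Iterations = ceil(log_12(24095236)) = 7


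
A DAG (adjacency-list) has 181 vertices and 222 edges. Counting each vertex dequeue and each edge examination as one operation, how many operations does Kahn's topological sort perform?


V = 181 (vertex processing)
E = 222 (edge processing)
V + E = 181 + 222 = 403


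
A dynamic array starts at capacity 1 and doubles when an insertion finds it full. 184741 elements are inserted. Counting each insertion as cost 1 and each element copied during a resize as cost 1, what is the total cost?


n = 184741
Insertion costs: 184741
Resizes copy 1, 2, 4, ... up to the largest power of 2 that is <= n-1 = 184740, i.e. 131072.
Copy costs = 1 + 2 + 4 + 8 + 16 + 32 + 64 + 128 + 256 + 512 + 1024 + 2048 + 4096 + 8192 + 16384 + 32768 + 65536 + 131072 = 262143
Total = 184741 + 262143 = 446884


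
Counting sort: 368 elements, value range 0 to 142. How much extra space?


n = 368 (output array)
k = 143 (count array for 143 distinct values)
Extra space = 368 + 143 = 511


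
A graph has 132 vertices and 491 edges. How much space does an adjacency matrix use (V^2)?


Adjacency matrix: V x V grid of entries
Space = V^2 = 132^2 = 132 * 132 = 17424


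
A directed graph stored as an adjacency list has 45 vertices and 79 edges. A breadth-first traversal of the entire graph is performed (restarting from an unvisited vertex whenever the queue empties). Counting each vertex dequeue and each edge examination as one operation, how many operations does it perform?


A full BFS traversal dequeues each vertex once and examines each edge once.
Vertex visits: 45
Edge visits: 79
V + E = 45 + 79 = 124


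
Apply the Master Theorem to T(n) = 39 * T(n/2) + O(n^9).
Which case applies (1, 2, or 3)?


The Master Theorem: T(n) = a*T(n/b) + O(n^c)
  a = 39, b = 2, c = 9
log_b(a) = log_2(39) ~ 5.285
Compare b^c with a: 2^9 = 512 > 39, so c > log_b(a).
Since c > log_b(a), Case 3 applies.
T(n) = O(n^9)
Master Theorem case = 3


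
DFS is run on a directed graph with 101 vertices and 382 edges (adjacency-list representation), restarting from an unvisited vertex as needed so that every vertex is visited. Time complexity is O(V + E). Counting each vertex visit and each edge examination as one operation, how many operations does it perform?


A full DFS traversal processes each vertex exactly once (push/pop on stack).
Each directed edge is examined once.
V = 101, E = 382
V + E = 483


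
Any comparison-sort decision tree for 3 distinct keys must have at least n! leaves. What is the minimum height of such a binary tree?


A binary decision tree of height h has at most 2^h leaves and needs at least n! of them, so h >= ceil(log2(n!)).
Compute 3! as a running product:
  x2 = 2, x3 = 6
3! = 6
Bracket between powers of 2:
  2^2 = 4 < 6 <= 8 = 2^3
So ceil(log2(3!)) = 3


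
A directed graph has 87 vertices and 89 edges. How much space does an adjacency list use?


Adjacency list: one list head per vertex + one entry per edge
Vertex heads: 87
Edge entries: 89
Total = 87 + 89 = 176


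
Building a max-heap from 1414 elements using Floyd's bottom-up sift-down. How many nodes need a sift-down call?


In a heap of 1414 elements (0-indexed array):
  Last element index: 1413
  Parent of last element: floor((1413 - 1) / 2) = 706
  Internal nodes: indices 0 to 706
  Count = floor(1414/2) = 707


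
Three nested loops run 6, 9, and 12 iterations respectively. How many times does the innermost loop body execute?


Loop 1 (outermost): 6 iterations
Loop 2 (middle): 9 iterations per outer
Loop 3 (innermost): 12 iterations per middle
Total = 6 * 9 * 12 = 648


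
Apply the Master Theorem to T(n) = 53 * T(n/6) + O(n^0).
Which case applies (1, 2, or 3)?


The Master Theorem: T(n) = a*T(n/b) + O(n^c)
  a = 53, b = 6, c = 0
log_b(a) = log_6(53) ~ 2.216
Compare b^c with a: 6^0 = 1 < 53, so c < log_b(a).
Since c < log_b(a), Case 1 applies.
T(n) = O(n^(log_6 53)) ~ O(n^2.216)
Master Theorem case = 1


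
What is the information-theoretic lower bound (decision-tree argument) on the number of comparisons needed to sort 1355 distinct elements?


A binary decision tree of height h has at most 2^h leaves and needs at least n! of them, so h >= ceil(log2(n!)).
1355! is far too large to multiply out, so use Stirling's series:
  ln(n!) ~ n ln n - n + (1/2) ln(2 pi n) + 1/(12n)  (error below 1/(360 n^3), negligible here)
  ln(1355) = 7.2115567
  n ln n = 1355 * 7.2115567 = 9771.6593
  (1/2) ln(2 pi * 1355) = (1/2) ln(8513.7161) = 4.5247
  1/(12*1355) = 0.0001
  ln(1355!) ~ 9771.6593 - 1355 + 4.5247 + 0.0001 = 8421.1841
Convert to base 2: log2(1355!) = 8421.1841 / ln 2 = 8421.1841 / 0.69314718 = 12149.2005
ceil(12149.2005) = 12150


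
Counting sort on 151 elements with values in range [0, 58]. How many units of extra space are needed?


Output array size: 151 (to store sorted result)
Count array size: 59 (one slot per possible value, range 0 to 58)
Total extra space = 151 + 59 = 210


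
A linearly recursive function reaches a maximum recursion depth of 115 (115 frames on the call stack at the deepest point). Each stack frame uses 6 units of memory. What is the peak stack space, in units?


Maximum recursion depth = 115 frames
Memory per frame = 6 units
Total stack space = depth * frame_size
= 115 * 6 = 690


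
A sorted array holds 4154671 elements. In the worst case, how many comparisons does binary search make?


Halving sequence: 4154671 -> 2077335 -> 1038667 -> 519333 -> 259666 -> 129833 -> 64916 -> 32458 -> 16229 -> 8114 -> 4057 -> 2028 -> 1014 -> 507 -> 253 -> 126 -> 63 -> 31 -> 15 -> 7 -> 3 -> 1
Number of halvings = 21
Max comparisons = 21 + 1 = 22


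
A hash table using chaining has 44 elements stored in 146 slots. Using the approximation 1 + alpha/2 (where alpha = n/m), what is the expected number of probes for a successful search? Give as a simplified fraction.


Load factor alpha = n/m = 44/146
Expected probes = 1 + alpha/2 = 1 + 44/(2*146)
= 1 + 44/292
= 292/292 + 44/292
= 336/292
Simplify: 84/73


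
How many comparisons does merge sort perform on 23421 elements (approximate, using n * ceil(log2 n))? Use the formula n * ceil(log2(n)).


Recursion depth: ceil(log2(23421)) = 15
Each recursion level merges n = 23421 elements
Total = 23421 * 15 = 351315


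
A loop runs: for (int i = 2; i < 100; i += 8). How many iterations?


Loop starts at i = 2, increments by 8, stops when i >= 100.
Number of iterations = ceil((100 - 2) / 8)
= ceil(98 / 8)
= 13


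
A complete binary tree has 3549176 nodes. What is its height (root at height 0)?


In a complete binary tree, level k holds nodes 2^k .. 2^(k+1)-1 (1-indexed).
Height = floor(log2(n)) = floor(log2(3549176)) = 21
Check: 2^21 = 2097152 <= 3549176 < 4194304 = 2^22


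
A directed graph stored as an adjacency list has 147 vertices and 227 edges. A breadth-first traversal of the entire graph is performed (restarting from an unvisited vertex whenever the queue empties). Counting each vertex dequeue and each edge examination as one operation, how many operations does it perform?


A full BFS traversal dequeues each vertex once and examines each edge once.
Vertex visits: 147
Edge visits: 227
V + E = 147 + 227 = 374


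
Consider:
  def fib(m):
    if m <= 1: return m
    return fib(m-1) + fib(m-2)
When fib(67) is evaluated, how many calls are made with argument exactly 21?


Let N(m) = number of times fib(m) is called while evaluating fib(67).
N(67) = 1 (the initial call).
N(66) = 1 (only fib(67) calls it).
For 1 <= m <= 65: fib(m) is called by fib(m+1) and fib(m+2), so
  N(m) = N(m+1) + N(m+2).
fib(0) is called only by fib(2), so N(0) = N(2).
Walk down from m=67:
  N(67)=1, N(66)=1, N(65)=2, N(64)=3, N(63)=5, N(62)=8, N(61)=13, N(60)=21, N(59)=34, N(58)=55, N(57)=89, N(56)=144, N(55)=233, N(54)=377, N(53)=610, N(52)=987, N(51)=1597, N(50)=2584, N(49)=4181, N(48)=6765, N(47)=10946, N(46)=17711, N(45)=28657, N(44)=46368, N(43)=75025, N(42)=121393, N(41)=196418, N(40)=317811, N(39)=514229, N(38)=832040, N(37)=1346269, N(36)=2178309, N(35)=3524578, N(34)=5702887, N(33)=9227465, N(32)=14930352, N(31)=24157817, N(30)=39088169, N(29)=63245986, N(28)=102334155, N(27)=165580141, N(26)=267914296, N(25)=433494437, N(24)=701408733, N(23)=1134903170, N(22)=1836311903, N(21)=2971215073
N(21) = 2971215073


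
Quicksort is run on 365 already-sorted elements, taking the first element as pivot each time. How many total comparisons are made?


Sum of comparisons per partition:
364 + 363 + ... + 1 + 0
= 365 * (365 - 1) / 2
= 365 * 364 / 2
= 66430


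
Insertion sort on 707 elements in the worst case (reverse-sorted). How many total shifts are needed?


In the worst case (reverse-sorted), each element shifts past all previous:
  Element 1: 1 shifts
  Element 2: 2 shifts
  Element 3: 3 shifts
  Element 4: 4 shifts
  Element 5: 5 shifts
  ...
  Element 706: 706 shifts
Total = 1 + 2 + ... + 706
= 707*(707-1)/2 = 249571


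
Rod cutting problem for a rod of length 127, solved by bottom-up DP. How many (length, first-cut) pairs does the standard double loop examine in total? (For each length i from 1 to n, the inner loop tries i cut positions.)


For each subproblem length i = 1..127, the inner loop considers i possible first cuts.
Total = 1 + 2 + ... + 127
= 127*(127+1)/2
= 127*128/2 = 8128


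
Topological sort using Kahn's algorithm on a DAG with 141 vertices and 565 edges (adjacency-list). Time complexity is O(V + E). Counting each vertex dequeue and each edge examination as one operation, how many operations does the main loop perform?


Kahn's algorithm:
  1. Compute in-degrees: O(V + E)
  2. Process queue: each vertex dequeued once (O(V))
     each edge examined once (O(E))
Total = V + E = 141 + 565 = 706


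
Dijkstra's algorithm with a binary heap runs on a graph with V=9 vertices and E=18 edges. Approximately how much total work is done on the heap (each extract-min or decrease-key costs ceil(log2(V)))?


Dijkstra with a binary heap: each vertex is extracted once, each edge may relax once.
Each heap operation costs O(log V).
V + E = 9 + 18 = 27
ceil(log2(9)) = 4 (since 2^3 = 8 < 9 <= 16 = 2^4)
Total heap work = (V+E) * ceil(log2(V)) = 27 * 4 = 108


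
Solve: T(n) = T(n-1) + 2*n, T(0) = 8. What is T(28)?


Expanding the recurrence:
T(28) = T(27) + 2*28
       = T(26) + 2*27 + 2*28
       ...
       = T(0) + 2*(1 + 2 + ... + 28)
       = 8 + 2 * 28*29/2
       = 8 + 2 * 406
       = 8 + 812 = 820


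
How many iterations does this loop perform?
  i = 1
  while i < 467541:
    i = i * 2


The loop variable doubles each iteration:
i = 1 -> 2 -> 4 -> 8 -> 16 -> 32 -> 64 -> 128 -> 256 -> 512 -> 1024 -> 2048 -> 4096 -> 8192 -> 16384 -> 32768 -> 65536 -> 131072 -> 262144 -> 524288 (stop, 524288 >= 467541)
Number of doublings = ceil(log2(467541)) = 19


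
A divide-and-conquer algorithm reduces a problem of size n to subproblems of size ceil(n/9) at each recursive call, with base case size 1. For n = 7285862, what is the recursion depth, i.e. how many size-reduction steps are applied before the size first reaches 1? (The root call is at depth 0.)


Each step divides the size by 9 (rounding up); after k steps the size is ceil(n/9^k), which equals 1 exactly when 9^k >= n.
So the depth is the smallest k with 9^k >= 7285862, i.e. ceil(log_9(7285862)).
9^7 = 4782969 < 7285862 <= 43046721 = 9^8
Recursion depth = 8


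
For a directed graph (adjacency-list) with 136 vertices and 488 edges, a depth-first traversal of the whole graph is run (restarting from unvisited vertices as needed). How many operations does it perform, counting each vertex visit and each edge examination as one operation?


A full DFS traversal visits each vertex once and examines each edge once.
V = 136
E = 488
Sum = 136 + 488 = 624


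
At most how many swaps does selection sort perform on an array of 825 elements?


Each of the 824 passes places one element in its final position.
Pass 1: swap minimum into position 0
Pass 2: swap minimum of remaining into position 1
...
Pass 824: last two elements, one swap
Maximum swaps = 825 - 1 = 824


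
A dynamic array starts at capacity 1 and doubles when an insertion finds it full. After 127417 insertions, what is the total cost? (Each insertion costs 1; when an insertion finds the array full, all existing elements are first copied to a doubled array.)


Insertion cost: 127417 (one per element)
Resizes occur just before inserting elements 2, 3, 5, 9, ...
Elements copied at each resize: 1 + 2 + 4 + 8 + 16 + 32 + 64 + 128 + 256 + 512 + 1024 + 2048 + 4096 + 8192 + 16384 + 32768 + 65536
Sum of copies = 131071 (geometric series: 2^k - 1)
Total = 127417 + 131071 = 258488


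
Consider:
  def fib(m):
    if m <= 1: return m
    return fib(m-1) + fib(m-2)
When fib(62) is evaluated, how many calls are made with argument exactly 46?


Let N(m) = number of times fib(m) is called while evaluating fib(62).
N(62) = 1 (the initial call).
N(61) = 1 (only fib(62) calls it).
For 1 <= m <= 60: fib(m) is called by fib(m+1) and fib(m+2), so
  N(m) = N(m+1) + N(m+2).
fib(0) is called only by fib(2), so N(0) = N(2).
Walk down from m=62:
  N(62)=1, N(61)=1, N(60)=2, N(59)=3, N(58)=5, N(57)=8, N(56)=13, N(55)=21, N(54)=34, N(53)=55, N(52)=89, N(51)=144, N(50)=233, N(49)=377, N(48)=610, N(47)=987, N(46)=1597
N(46) = 1597


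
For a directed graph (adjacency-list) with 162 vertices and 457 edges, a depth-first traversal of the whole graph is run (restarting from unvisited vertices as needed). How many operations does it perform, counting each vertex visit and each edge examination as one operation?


A full DFS traversal visits each vertex once and examines each edge once.
V = 162
E = 457
Sum = 162 + 457 = 619


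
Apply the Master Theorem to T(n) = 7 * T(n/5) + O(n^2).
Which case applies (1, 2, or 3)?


The Master Theorem: T(n) = a*T(n/b) + O(n^c)
  a = 7, b = 5, c = 2
log_b(a) = log_5(7) ~ 1.209
Compare b^c with a: 5^2 = 25 > 7, so c > log_b(a).
Since c > log_b(a), Case 3 applies.
T(n) = O(n^2)
Master Theorem case = 3


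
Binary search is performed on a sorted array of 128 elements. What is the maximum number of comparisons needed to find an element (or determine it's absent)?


Binary search halves the search space each comparison:
  Step 1: search space = 128 -> 64
  Step 2: search space = 64 -> 32
  Step 3: search space = 32 -> 16
  Step 4: search space = 16 -> 8
  Step 5: search space = 8 -> 4
  Step 6: search space = 4 -> 2
  Step 7: search space = 2 -> 1
  Step 8: search space = 1 (final check)
Maximum comparisons = floor(log2(128)) + 1 = 7 + 1 = 8


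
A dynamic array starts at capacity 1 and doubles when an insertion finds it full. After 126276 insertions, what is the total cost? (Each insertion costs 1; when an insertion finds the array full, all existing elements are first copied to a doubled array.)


Insertion cost: 126276 (one per element)
Resizes occur just before inserting elements 2, 3, 5, 9, ...
Elements copied at each resize: 1 + 2 + 4 + 8 + 16 + 32 + 64 + 128 + 256 + 512 + 1024 + 2048 + 4096 + 8192 + 16384 + 32768 + 65536
Sum of copies = 131071 (geometric series: 2^k - 1)
Total = 126276 + 131071 = 257347


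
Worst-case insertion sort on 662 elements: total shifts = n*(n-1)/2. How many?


Sum of shifts = 1 + 2 + 3 + ... + 661
= 662 * 661 / 2
= 437582 / 2
= 218791


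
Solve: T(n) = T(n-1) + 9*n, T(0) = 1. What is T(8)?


Expanding the recurrence:
T(8) = T(7) + 9*8
       = T(6) + 9*7 + 9*8
       ...
       = T(0) + 9*(1 + 2 + ... + 8)
       = 1 + 9 * 8*9/2
       = 1 + 9 * 36
       = 1 + 324 = 325


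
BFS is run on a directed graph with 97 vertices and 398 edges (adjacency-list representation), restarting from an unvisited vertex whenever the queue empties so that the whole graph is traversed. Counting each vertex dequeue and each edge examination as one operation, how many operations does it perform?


A full BFS traversal dequeues each vertex exactly once and examines each directed edge exactly once.
V = 97 (vertex processing cost)
E = 398 (edge examination cost)
Total operations proportional to V + E = 97 + 398 = 495


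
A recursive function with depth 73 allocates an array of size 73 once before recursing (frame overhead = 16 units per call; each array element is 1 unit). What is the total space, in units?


Array allocation: 73 units (allocated once)
Stack frames: 73 deep * 16 per frame = 1168 units
Total = 73 + 1168 = 1241


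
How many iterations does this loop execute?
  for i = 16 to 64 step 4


The loop variable i takes values starting at 16 and increments by 4 each iteration.
Sequence: i = 16, 20, 24, 28, 32, 36, 40, 44, 48, ...
The upper bound 64 is inclusive, so the count is floor((last - first) / step) + 1:
floor((64 - 16) / 4) + 1 = floor(48/4) + 1 = 12 + 1 = 13


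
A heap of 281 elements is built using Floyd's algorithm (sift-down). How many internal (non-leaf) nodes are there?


Leaf nodes occupy roughly half the array.
Sift-down is called for each internal node, starting from the last one.
Internal nodes = floor(n/2) = floor(281/2) = 140


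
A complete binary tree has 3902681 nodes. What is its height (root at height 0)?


In a complete binary tree, level k holds nodes 2^k .. 2^(k+1)-1 (1-indexed).
Height = floor(log2(n)) = floor(log2(3902681)) = 21
Check: 2^21 = 2097152 <= 3902681 < 4194304 = 2^22


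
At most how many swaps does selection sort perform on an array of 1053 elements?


Each of the 1052 passes places one element in its final position.
Pass 1: swap minimum into position 0
Pass 2: swap minimum of remaining into position 1
...
Pass 1052: last two elements, one swap
Maximum swaps = 1053 - 1 = 1052


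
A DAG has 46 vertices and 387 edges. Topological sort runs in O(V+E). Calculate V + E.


V = 46 (vertex processing)
E = 387 (edge processing)
V + E = 46 + 387 = 433


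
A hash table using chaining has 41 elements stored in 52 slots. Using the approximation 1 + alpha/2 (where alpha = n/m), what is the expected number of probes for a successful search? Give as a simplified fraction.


Load factor alpha = n/m = 41/52
Expected probes = 1 + alpha/2 = 1 + 41/(2*52)
= 1 + 41/104
= 104/104 + 41/104
= 145/104


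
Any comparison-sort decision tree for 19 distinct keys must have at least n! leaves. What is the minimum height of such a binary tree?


A binary decision tree of height h has at most 2^h leaves and needs at least n! of them, so h >= ceil(log2(n!)).
Compute 19! as a running product:
  x2 = 2, x3 = 6, x4 = 24, x5 = 120
  x6 = 720, x7 = 5040, x8 = 40320, x9 = 362880
  x10 = 3628800, x11 = 39916800, x12 = 479001600, x13 = 6227020800
  x14 = 87178291200, x15 = 1307674368000, x16 = 20922789888000, x17 = 355687428096000
  x18 = 6402373705728000, x19 = 121645100408832000
19! = 121645100408832000
Bracket between powers of 2:
  2^56 = 72057594037927936 < 121645100408832000 <= 144115188075855872 = 2^57
So ceil(log2(19!)) = 57


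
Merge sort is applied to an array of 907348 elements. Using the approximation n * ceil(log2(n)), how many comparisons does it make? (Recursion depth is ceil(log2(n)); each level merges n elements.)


Merge sort divides the array into halves recursively.
Number of levels = ceil(log2(907348)) = 20
At each level, approximately n = 907348 comparisons are needed for merging.
Total comparisons ~ n * ceil(log2(n)) = 907348 * 20 = 18146960


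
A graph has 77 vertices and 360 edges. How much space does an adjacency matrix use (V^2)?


Adjacency matrix: V x V grid of entries
Space = V^2 = 77^2 = 77 * 77 = 5929


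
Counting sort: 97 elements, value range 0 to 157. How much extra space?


n = 97 (output array)
k = 158 (count array for 158 distinct values)
Extra space = 97 + 158 = 255


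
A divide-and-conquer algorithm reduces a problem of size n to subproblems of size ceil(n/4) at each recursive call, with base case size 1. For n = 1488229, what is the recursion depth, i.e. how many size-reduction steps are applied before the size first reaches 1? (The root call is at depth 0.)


Each step divides the size by 4 (rounding up); after k steps the size is ceil(n/4^k), which equals 1 exactly when 4^k >= n.
So the depth is the smallest k with 4^k >= 1488229, i.e. ceil(log_4(1488229)).
4^10 = 1048576 < 1488229 <= 4194304 = 4^11
Recursion depth = 11


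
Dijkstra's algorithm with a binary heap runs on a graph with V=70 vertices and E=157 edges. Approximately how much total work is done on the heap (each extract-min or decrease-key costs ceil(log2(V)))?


Dijkstra with a binary heap: each vertex is extracted once, each edge may relax once.
Each heap operation costs O(log V).
V + E = 70 + 157 = 227
ceil(log2(70)) = 7 (since 2^6 = 64 < 70 <= 128 = 2^7)
Total heap work = (V+E) * ceil(log2(V)) = 227 * 7 = 1589


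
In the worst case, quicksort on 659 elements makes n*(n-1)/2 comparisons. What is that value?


Sum of comparisons per partition:
658 + 657 + ... + 1 + 0
= 659 * (659 - 1) / 2
= 659 * 658 / 2
= 216811


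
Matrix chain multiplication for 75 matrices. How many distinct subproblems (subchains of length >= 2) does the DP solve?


Subproblems are indexed by (i, j) where i < j.
Number of such pairs = n*(n-1)/2
= 75 * 74 / 2
= 2775


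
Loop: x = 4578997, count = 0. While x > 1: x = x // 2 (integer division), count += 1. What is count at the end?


The variable x halves each step:
x = 4578997 -> 2289498 -> 1144749 -> 572374 -> 286187 -> 143093 -> 71546 -> 35773 -> 17886 -> 8943 -> 4471 -> 2235 -> 1117 -> 558 -> 279 -> 139 -> 69 -> 34 -> 17 -> 8 -> 4 -> 2 -> 1
Number of halvings = floor(log2(4578997)) = 22


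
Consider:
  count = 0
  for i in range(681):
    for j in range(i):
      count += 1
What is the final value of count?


For each i, the inner loop runs i times:
  i=0: inner runs 0 times
  i=1: inner runs 1 time
  i=2: inner runs 2 times
  i=3: inner runs 3 times
  i=4: inner runs 4 times
  i=5: inner runs 5 times
  i=6: inner runs 6 times
  i=7: inner runs 7 times
  ...
Total = 0 + 1 + 2 + ... + 680 = 681*(681-1)/2 = 231540
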